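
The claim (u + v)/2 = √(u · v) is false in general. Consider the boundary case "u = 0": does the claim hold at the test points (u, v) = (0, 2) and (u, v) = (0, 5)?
No, fails at both test points

At (0, 2): LHS = 1 ≠ RHS = 0
At (0, 5): LHS = 5/2 ≠ RHS = 0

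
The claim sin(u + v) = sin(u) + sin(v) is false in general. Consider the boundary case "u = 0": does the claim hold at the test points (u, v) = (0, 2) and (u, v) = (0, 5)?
Yes, holds at both test points

At (0, 2): LHS = sin(2) ≈ 0.9093, RHS = sin(2) ≈ 0.9093 → equal
At (0, 5): LHS = sin(5) ≈ -0.9589, RHS = sin(5) ≈ -0.9589 → equal

So the claim does hold at both of these boundary points, even though it is not an identity.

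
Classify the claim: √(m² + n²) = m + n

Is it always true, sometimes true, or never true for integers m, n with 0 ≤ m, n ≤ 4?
It holds at (m, n) = (3, 0) (both sides equal 3), but fails at (m, n) = (2, 1) (LHS = √(5) ≈ 2.236, RHS = 3).

Answer: Sometimes true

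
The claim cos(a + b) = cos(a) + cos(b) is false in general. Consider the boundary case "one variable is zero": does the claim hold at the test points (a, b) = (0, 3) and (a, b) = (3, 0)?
No, fails at both test points

At (0, 3): LHS = cos(3) ≈ -0.99 ≠ RHS = cos(3) + 1 ≈ 0.01001
At (3, 0): LHS = cos(3) ≈ -0.99 ≠ RHS = cos(3) + 1 ≈ 0.01001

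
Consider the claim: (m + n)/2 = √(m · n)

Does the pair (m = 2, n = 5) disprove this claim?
Substituting m = 2, n = 5:
LHS = (2 + 5)/2 = 7/2
RHS = √(2 · 5) = √(10) ≈ 3.162

Since LHS ≠ RHS, this pair disproves the claim.

Answer: Yes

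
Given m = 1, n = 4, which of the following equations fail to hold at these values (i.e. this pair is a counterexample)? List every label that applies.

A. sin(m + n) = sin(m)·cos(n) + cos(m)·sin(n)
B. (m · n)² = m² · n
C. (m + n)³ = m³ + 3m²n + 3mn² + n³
Evaluating each claim at the given values:
A. LHS = sin(5) ≈ -0.9589, RHS = sin(1)·cos(4) + sin(4)·cos(1) ≈ -0.9589 → holds here (LHS = RHS)
B. LHS = 16, RHS = 4 → fails here (LHS ≠ RHS)
C. LHS = 125, RHS = 125 → holds here (LHS = RHS)

Answer: B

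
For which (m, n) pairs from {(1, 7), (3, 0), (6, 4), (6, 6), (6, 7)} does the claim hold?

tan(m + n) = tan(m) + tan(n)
(3, 0)

Testing each pair:
(1, 7): LHS = tan(8) ≈ -6.8, RHS = tan(7) + tan(1) ≈ 2.429 → fails
(3, 0): LHS = tan(3) ≈ -0.1425, RHS = tan(3) ≈ -0.1425 → holds
(6, 4): LHS = tan(10) ≈ 0.6484, RHS = tan(6) + tan(4) ≈ 0.8668 → fails
(6, 6): LHS = tan(12) ≈ -0.6359, RHS = 2·tan(6) ≈ -0.582 → fails
(6, 7): LHS = tan(13) ≈ 0.463, RHS = tan(6) + tan(7) ≈ 0.5804 → fails

1 of 5 pairs satisfies the claim.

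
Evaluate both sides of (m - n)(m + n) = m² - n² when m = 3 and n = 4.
LHS = (3 - 4)(3 + 4) = -7
RHS = 3² - 4² = -7

LHS = RHS: the two sides agree.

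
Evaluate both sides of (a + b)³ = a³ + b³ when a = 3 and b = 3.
LHS = (3 + 3)³ = 216
RHS = 3³ + 3³ = 54

LHS ≠ RHS, so the equation does not hold here.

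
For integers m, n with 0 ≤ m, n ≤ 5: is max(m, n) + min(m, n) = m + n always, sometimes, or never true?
Always true

The identity holds for every pair in the range. For instance at (m, n) = (2, 2): both sides equal 4.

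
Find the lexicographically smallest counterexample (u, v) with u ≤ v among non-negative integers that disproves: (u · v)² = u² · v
(u, v) = (1, 2)

At (0, 2): both sides equal 0, so it holds there.

Substituting (1, 2) into the claim:
LHS = (1 · 2)² = 4
RHS = 1² · 2 = 2

Since LHS ≠ RHS, this pair disproves the claim, and no lexicographically smaller pair (u ≤ v, non-negative integers) does.

For instance (3, 7) is also a counterexample (LHS = 441, RHS = 63), but it's lexicographically larger.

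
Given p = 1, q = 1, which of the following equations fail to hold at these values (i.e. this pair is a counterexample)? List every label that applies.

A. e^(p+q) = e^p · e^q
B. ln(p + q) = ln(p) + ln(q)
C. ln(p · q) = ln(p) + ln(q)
B

Evaluating each claim at the given values:
A. LHS = e^2 ≈ 7.389, RHS = e^2 ≈ 7.389 → holds here (LHS = RHS)
B. LHS = ln(2) ≈ 0.6931, RHS = 0 → fails here (LHS ≠ RHS)
C. LHS = 0, RHS = 0 → holds here (LHS = RHS)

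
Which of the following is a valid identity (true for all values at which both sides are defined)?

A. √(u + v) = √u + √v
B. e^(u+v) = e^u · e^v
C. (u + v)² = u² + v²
A: fails at (1, 3) — LHS = 2, RHS = 1 + √(3) ≈ 2.732.
B: holds — e.g. at (5, 8), both sides equal e^13 ≈ 442413.4.
C: fails at (5, 8) — LHS = 169, RHS = 89.

Answer: B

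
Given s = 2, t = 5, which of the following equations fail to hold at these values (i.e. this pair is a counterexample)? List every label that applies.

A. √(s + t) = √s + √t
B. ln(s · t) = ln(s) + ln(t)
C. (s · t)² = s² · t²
Evaluating each claim at the given values:
A. LHS = √(7) ≈ 2.646, RHS = √(2) + √(5) ≈ 3.65 → fails here (LHS ≠ RHS)
B. LHS = ln(10) ≈ 2.303, RHS = ln(2) + ln(5) ≈ 2.303 → holds here (LHS = RHS)
C. LHS = 100, RHS = 100 → holds here (LHS = RHS)

Answer: A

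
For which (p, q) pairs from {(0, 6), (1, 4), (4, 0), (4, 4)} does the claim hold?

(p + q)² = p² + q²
(0, 6), (4, 0)

Testing each pair:
(0, 6): LHS = 36, RHS = 36 → holds
(1, 4): LHS = 25, RHS = 17 → fails
(4, 0): LHS = 16, RHS = 16 → holds
(4, 4): LHS = 64, RHS = 32 → fails

2 of 4 pairs satisfy the claim.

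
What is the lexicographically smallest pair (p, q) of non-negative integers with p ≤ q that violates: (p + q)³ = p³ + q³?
(p, q) = (1, 1)

At (0, 1): both sides equal 1, so it holds there.
At (0, 2): both sides equal 8, so it holds there.

Substituting (1, 1) into the claim:
LHS = (1 + 1)³ = 8
RHS = 1³ + 1³ = 2

Since LHS ≠ RHS, this pair disproves the claim, and no lexicographically smaller pair (p ≤ q, non-negative integers) does.

For instance (2, 3) is also a counterexample (LHS = 125, RHS = 35), but it's lexicographically larger.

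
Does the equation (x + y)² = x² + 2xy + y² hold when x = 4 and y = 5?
Substituting x = 4, y = 5:

LHS = (4 + 5)² = 81
RHS = 4² + 2·4·5 + 5² = 81

LHS = RHS, so the equation holds at this point.

Answer: Holds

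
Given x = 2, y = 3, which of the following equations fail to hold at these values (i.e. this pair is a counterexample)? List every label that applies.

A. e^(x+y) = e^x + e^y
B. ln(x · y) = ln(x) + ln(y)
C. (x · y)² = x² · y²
A

Evaluating each claim at the given values:
A. LHS = e^5 ≈ 148.4, RHS = e^2 + e^3 ≈ 27.47 → fails here (LHS ≠ RHS)
B. LHS = ln(6) ≈ 1.792, RHS = ln(2) + ln(3) ≈ 1.792 → holds here (LHS = RHS)
C. LHS = 36, RHS = 36 → holds here (LHS = RHS)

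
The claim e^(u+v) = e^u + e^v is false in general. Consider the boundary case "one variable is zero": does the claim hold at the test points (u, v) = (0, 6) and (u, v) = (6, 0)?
No, fails at both test points

At (0, 6): LHS = e^6 ≈ 403.4 ≠ RHS = 1 + e^6 ≈ 404.4
At (6, 0): LHS = e^6 ≈ 403.4 ≠ RHS = 1 + e^6 ≈ 404.4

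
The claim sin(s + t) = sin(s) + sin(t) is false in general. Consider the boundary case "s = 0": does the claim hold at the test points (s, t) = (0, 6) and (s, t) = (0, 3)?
At (0, 6): LHS = sin(6) ≈ -0.2794, RHS = sin(6) ≈ -0.2794 → equal
At (0, 3): LHS = sin(3) ≈ 0.1411, RHS = sin(3) ≈ 0.1411 → equal

So the claim does hold at both of these boundary points, even though it is not an identity.

Answer: Yes, holds at both test points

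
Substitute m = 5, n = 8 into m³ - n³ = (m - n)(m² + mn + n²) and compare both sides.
LHS = 5³ - 8³ = -387
RHS = (5 - 8)(5² + 5·8 + 8²) = -387

LHS = RHS: the two sides agree.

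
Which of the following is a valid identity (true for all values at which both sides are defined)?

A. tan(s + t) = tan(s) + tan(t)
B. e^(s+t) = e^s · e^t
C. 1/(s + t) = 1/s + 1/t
A: fails at (3, 7) — LHS = tan(10) ≈ 0.6484, RHS = tan(3) + tan(7) ≈ 0.7289.
B: holds — e.g. at (5, 8), both sides equal e^13 ≈ 442413.4.
C: fails at (2, 3) — LHS = 1/5, RHS = 5/6.

Answer: B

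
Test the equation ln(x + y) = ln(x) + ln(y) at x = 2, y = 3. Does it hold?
Fails

Substituting x = 2, y = 3:

LHS = ln(2 + 3) = ln(5) ≈ 1.609
RHS = ln(2) + ln(3) ≈ 1.792

LHS ≠ RHS, so the equation does not hold at this point.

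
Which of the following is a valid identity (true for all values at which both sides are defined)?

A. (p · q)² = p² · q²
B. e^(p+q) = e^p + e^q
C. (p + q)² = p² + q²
A: holds — e.g. at (4, 5), both sides equal 400.
B: fails at (3, 5) — LHS = e^8 ≈ 2981, RHS = e^3 + e^5 ≈ 168.5.
C: fails at (1, 1) — LHS = 4, RHS = 2.

Answer: A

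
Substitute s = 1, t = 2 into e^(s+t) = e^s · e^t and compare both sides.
LHS = e^(1+2) = e^3 ≈ 20.09
RHS = e^1 · e^2 = e^3 ≈ 20.09

LHS = RHS: the two sides agree.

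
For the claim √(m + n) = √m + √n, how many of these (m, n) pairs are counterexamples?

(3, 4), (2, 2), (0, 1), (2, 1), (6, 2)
Testing each pair:
(3, 4): LHS = √(7) ≈ 2.646, RHS = √(3) + 2 ≈ 3.732 → counterexample
(2, 2): LHS = 2, RHS = 2·√(2) ≈ 2.828 → counterexample
(0, 1): LHS = 1, RHS = 1 → satisfies claim
(2, 1): LHS = √(3) ≈ 1.732, RHS = 1 + √(2) ≈ 2.414 → counterexample
(6, 2): LHS = 2·√(2) ≈ 2.828, RHS = √(2) + √(6) ≈ 3.864 → counterexample

That makes 4 counterexamples.

Answer: 4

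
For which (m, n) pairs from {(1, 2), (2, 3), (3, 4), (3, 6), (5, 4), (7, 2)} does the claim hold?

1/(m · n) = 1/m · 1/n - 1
Testing each pair:
(1, 2): LHS = 1/2, RHS = -1/2 → fails
(2, 3): LHS = 1/6, RHS = -5/6 → fails
(3, 4): LHS = 1/12, RHS = -11/12 → fails
(3, 6): LHS = 1/18, RHS = -17/18 → fails
(5, 4): LHS = 1/20, RHS = -19/20 → fails
(7, 2): LHS = 1/14, RHS = -13/14 → fails

No pair satisfies the claim.

Answer: None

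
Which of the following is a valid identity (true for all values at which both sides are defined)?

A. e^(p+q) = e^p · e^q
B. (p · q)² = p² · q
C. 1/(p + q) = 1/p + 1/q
A

A: holds — e.g. at (3, 7), both sides equal e^10 ≈ 22026.5.
B: fails at (1, 4) — LHS = 16, RHS = 4.
C: fails at (4, 5) — LHS = 1/9, RHS = 9/20.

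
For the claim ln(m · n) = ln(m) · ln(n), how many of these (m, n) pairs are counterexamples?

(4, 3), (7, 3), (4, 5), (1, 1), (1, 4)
Testing each pair:
(4, 3): LHS = ln(12) ≈ 2.485, RHS = ln(3)·ln(4) ≈ 1.523 → counterexample
(7, 3): LHS = ln(21) ≈ 3.045, RHS = ln(3)·ln(7) ≈ 2.138 → counterexample
(4, 5): LHS = ln(20) ≈ 2.996, RHS = ln(4)·ln(5) ≈ 2.231 → counterexample
(1, 1): LHS = 0, RHS = 0 → satisfies claim
(1, 4): LHS = ln(4) ≈ 1.386, RHS = 0 → counterexample

That makes 4 counterexamples.

Answer: 4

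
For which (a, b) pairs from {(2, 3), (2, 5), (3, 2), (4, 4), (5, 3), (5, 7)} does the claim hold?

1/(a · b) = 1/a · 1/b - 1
Testing each pair:
(2, 3): LHS = 1/6, RHS = -5/6 → fails
(2, 5): LHS = 1/10, RHS = -9/10 → fails
(3, 2): LHS = 1/6, RHS = -5/6 → fails
(4, 4): LHS = 1/16, RHS = -15/16 → fails
(5, 3): LHS = 1/15, RHS = -14/15 → fails
(5, 7): LHS = 1/35, RHS = -34/35 → fails

No pair satisfies the claim.

Answer: None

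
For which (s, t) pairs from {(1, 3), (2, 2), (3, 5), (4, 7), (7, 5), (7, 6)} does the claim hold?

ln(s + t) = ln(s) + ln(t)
(2, 2)

Testing each pair:
(1, 3): LHS = ln(4) ≈ 1.386, RHS = ln(3) ≈ 1.099 → fails
(2, 2): LHS = ln(4) ≈ 1.386, RHS = 2·ln(2) ≈ 1.386 → holds
(3, 5): LHS = ln(8) ≈ 2.079, RHS = ln(3) + ln(5) ≈ 2.708 → fails
(4, 7): LHS = ln(11) ≈ 2.398, RHS = ln(4) + ln(7) ≈ 3.332 → fails
(7, 5): LHS = ln(12) ≈ 2.485, RHS = ln(5) + ln(7) ≈ 3.555 → fails
(7, 6): LHS = ln(13) ≈ 2.565, RHS = ln(6) + ln(7) ≈ 3.738 → fails

1 of 6 pairs satisfies the claim.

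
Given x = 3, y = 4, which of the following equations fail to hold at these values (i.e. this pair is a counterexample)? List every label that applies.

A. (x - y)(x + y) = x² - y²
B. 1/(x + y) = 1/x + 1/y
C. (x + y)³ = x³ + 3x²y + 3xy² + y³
B

Evaluating each claim at the given values:
A. LHS = -7, RHS = -7 → holds here (LHS = RHS)
B. LHS = 1/7, RHS = 7/12 → fails here (LHS ≠ RHS)
C. LHS = 343, RHS = 343 → holds here (LHS = RHS)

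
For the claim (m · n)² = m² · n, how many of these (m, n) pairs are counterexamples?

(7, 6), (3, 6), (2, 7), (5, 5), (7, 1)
Testing each pair:
(7, 6): LHS = 1764, RHS = 294 → counterexample
(3, 6): LHS = 324, RHS = 54 → counterexample
(2, 7): LHS = 196, RHS = 28 → counterexample
(5, 5): LHS = 625, RHS = 125 → counterexample
(7, 1): LHS = 49, RHS = 49 → satisfies claim

That makes 4 counterexamples.

Answer: 4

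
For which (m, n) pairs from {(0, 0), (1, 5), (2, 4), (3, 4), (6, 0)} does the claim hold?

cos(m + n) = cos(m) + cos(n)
None

Testing each pair:
(0, 0): LHS = 1, RHS = 2 → fails
(1, 5): LHS = cos(6) ≈ 0.9602, RHS = cos(5) + cos(1) ≈ 0.824 → fails
(2, 4): LHS = cos(6) ≈ 0.9602, RHS = cos(4) + cos(2) ≈ -1.07 → fails
(3, 4): LHS = cos(7) ≈ 0.7539, RHS = cos(3) + cos(4) ≈ -1.644 → fails
(6, 0): LHS = cos(6) ≈ 0.9602, RHS = cos(6) + 1 ≈ 1.96 → fails

No pair satisfies the claim.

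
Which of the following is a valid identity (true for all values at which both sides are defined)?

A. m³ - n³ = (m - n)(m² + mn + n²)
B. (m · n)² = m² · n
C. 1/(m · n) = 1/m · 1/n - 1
A

A: holds — e.g. at (0, 1), both sides equal -1.
B: fails at (2, 3) — LHS = 36, RHS = 12.
C: fails at (2, 5) — LHS = 1/10, RHS = -9/10.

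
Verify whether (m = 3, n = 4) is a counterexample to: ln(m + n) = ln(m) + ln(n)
Substituting m = 3, n = 4:
LHS = ln(3 + 4) = ln(7) ≈ 1.946
RHS = ln(3) + ln(4) ≈ 2.485

Since LHS ≠ RHS, this pair disproves the claim.

Answer: Yes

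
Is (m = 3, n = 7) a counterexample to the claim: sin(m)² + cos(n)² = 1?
Yes

Substituting m = 3, n = 7:
LHS = sin(3)² + cos(7)² ≈ 0.5883
RHS = 1

Since LHS ≠ RHS, this pair disproves the claim.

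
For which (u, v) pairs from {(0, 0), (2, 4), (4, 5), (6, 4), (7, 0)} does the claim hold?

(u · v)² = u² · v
(0, 0), (7, 0)

Testing each pair:
(0, 0): LHS = 0, RHS = 0 → holds
(2, 4): LHS = 64, RHS = 16 → fails
(4, 5): LHS = 400, RHS = 80 → fails
(6, 4): LHS = 576, RHS = 144 → fails
(7, 0): LHS = 0, RHS = 0 → holds

2 of 5 pairs satisfy the claim.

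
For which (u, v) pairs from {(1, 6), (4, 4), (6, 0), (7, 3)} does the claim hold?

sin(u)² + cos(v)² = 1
Testing each pair:
(1, 6): LHS = sin(1)² + cos(6)² ≈ 1.63, RHS = 1 → fails
(4, 4): LHS = cos(4)² + sin(4)² = 1, RHS = 1 → holds
(6, 0): LHS = sin(6)² + 1 ≈ 1.078, RHS = 1 → fails
(7, 3): LHS = sin(7)² + cos(3)² ≈ 1.412, RHS = 1 → fails

1 of 4 pairs satisfies the claim.

Answer: (4, 4)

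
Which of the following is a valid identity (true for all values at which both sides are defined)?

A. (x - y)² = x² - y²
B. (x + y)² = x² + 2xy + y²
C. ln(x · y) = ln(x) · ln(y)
B

A: fails at (6, 7) — LHS = 1, RHS = -13.
B: holds — e.g. at (1, 4), both sides equal 25.
C: fails at (5, 8) — LHS = ln(40) ≈ 3.689, RHS = ln(5)·ln(8) ≈ 3.347.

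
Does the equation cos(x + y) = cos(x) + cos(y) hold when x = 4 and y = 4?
Substituting x = 4, y = 4:

LHS = cos(4 + 4) = cos(8) ≈ -0.1455
RHS = cos(4) + cos(4) = 2·cos(4) ≈ -1.307

LHS ≠ RHS, so the equation does not hold at this point.

Answer: Fails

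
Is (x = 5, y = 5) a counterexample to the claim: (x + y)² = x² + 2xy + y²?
No

Substituting x = 5, y = 5:
LHS = (5 + 5)² = 100
RHS = 5² + 2·5·5 + 5² = 100

The sides agree, so this pair does not disprove the claim.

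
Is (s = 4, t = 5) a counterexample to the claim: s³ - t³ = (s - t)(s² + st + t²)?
Substituting s = 4, t = 5:
LHS = 4³ - 5³ = -61
RHS = (4 - 5)(4² + 4·5 + 5²) = -61

The sides agree, so this pair does not disprove the claim.

Answer: No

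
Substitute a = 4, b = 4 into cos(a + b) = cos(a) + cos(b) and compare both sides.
LHS = cos(4 + 4) = cos(8) ≈ -0.1455
RHS = cos(4) + cos(4) = 2·cos(4) ≈ -1.307

LHS ≠ RHS (they differ by about 1.162), so the equation does not hold here.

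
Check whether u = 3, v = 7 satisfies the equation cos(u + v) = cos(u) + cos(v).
Substituting u = 3, v = 7:

LHS = cos(3 + 7) = cos(10) ≈ -0.8391
RHS = cos(3) + cos(7) ≈ -0.2361

LHS ≠ RHS, so the equation does not hold at this point.

Answer: Fails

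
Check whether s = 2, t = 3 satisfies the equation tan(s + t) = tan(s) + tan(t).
Fails

Substituting s = 2, t = 3:

LHS = tan(2 + 3) = tan(5) ≈ -3.381
RHS = tan(2) + tan(3) ≈ -2.328

LHS ≠ RHS, so the equation does not hold at this point.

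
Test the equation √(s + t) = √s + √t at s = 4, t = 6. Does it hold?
Fails

Substituting s = 4, t = 6:

LHS = √(4 + 6) = √(10) ≈ 3.162
RHS = √4 + √6 = 2 + √(6) ≈ 4.449

LHS ≠ RHS, so the equation does not hold at this point.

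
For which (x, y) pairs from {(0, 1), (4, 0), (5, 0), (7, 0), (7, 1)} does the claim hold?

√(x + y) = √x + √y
Testing each pair:
(0, 1): LHS = 1, RHS = 1 → holds
(4, 0): LHS = 2, RHS = 2 → holds
(5, 0): LHS = √(5) ≈ 2.236, RHS = √(5) ≈ 2.236 → holds
(7, 0): LHS = √(7) ≈ 2.646, RHS = √(7) ≈ 2.646 → holds
(7, 1): LHS = 2·√(2) ≈ 2.828, RHS = 1 + √(7) ≈ 3.646 → fails

4 of 5 pairs satisfy the claim.

Answer: (0, 1), (4, 0), (5, 0), (7, 0)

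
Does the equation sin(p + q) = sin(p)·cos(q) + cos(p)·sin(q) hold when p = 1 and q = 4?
Holds

Substituting p = 1, q = 4:

LHS = sin(1 + 4) = sin(5) ≈ -0.9589
RHS = sin(1)·cos(4) + cos(1)·sin(4) = sin(1)·cos(4) + sin(4)·cos(1) ≈ -0.9589

LHS = RHS, so the equation holds at this point.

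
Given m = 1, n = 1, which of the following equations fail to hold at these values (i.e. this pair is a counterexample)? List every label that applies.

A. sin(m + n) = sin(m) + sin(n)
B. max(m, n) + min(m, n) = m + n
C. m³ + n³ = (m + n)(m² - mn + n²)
A

Evaluating each claim at the given values:
A. LHS = sin(2) ≈ 0.9093, RHS = 2·sin(1) ≈ 1.683 → fails here (LHS ≠ RHS)
B. LHS = 2, RHS = 2 → holds here (LHS = RHS)
C. LHS = 2, RHS = 2 → holds here (LHS = RHS)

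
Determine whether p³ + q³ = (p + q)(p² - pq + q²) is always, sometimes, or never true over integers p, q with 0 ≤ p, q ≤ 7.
The identity holds for every pair in the range. For instance at (p, q) = (2, 4): both sides equal 72.

Answer: Always true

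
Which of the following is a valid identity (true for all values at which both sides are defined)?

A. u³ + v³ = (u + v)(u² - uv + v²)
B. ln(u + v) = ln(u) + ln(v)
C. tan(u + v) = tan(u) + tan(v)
A

A: holds — e.g. at (2, 7), both sides equal 351.
B: fails at (2, 4) — LHS = ln(6) ≈ 1.792, RHS = ln(2) + ln(4) ≈ 2.079.
C: fails at (2, 2) — LHS = tan(4) ≈ 1.158, RHS = 2·tan(2) ≈ -4.37.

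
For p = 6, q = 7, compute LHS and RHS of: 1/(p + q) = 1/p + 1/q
LHS = 1/(6 + 7) = 1/13
RHS = 1/6 + 1/7 = 13/42

LHS ≠ RHS, so the equation does not hold here.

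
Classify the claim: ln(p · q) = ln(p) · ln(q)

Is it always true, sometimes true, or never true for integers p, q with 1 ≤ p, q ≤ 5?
Sometimes true

It holds at (p, q) = (1, 1) (both sides equal 0), but fails at (p, q) = (2, 5) (LHS = ln(10) ≈ 2.303, RHS = ln(2)·ln(5) ≈ 1.116).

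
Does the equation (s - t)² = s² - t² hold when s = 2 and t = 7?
Substituting s = 2, t = 7:

LHS = (2 - 7)² = 25
RHS = 2² - 7² = -45

LHS ≠ RHS, so the equation does not hold at this point.

Answer: Fails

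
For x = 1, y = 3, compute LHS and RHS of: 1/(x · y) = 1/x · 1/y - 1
LHS = 1/(1 · 3) = 1/3
RHS = 1/1 · 1/3 - 1 = -2/3

LHS ≠ RHS, so the equation does not hold here.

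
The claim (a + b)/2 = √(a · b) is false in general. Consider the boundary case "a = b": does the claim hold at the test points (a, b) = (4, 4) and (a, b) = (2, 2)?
At (4, 4): LHS = 4, RHS = 4 → equal
At (2, 2): LHS = 2, RHS = 2 → equal

So the claim does hold at both of these boundary points, even though it is not an identity.

Answer: Yes, holds at both test points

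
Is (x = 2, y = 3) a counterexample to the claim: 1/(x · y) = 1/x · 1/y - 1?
Substituting x = 2, y = 3:
LHS = 1/(2 · 3) = 1/6
RHS = 1/2 · 1/3 - 1 = -5/6

Since LHS ≠ RHS, this pair disproves the claim.

Answer: Yes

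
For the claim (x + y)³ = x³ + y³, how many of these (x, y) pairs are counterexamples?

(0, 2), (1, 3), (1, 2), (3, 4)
3

Testing each pair:
(0, 2): LHS = 8, RHS = 8 → satisfies claim
(1, 3): LHS = 64, RHS = 28 → counterexample
(1, 2): LHS = 27, RHS = 9 → counterexample
(3, 4): LHS = 343, RHS = 91 → counterexample

That makes 3 counterexamples.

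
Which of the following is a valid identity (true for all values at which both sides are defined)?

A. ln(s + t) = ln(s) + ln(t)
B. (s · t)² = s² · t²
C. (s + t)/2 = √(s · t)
A: fails at (3, 3) — LHS = ln(6) ≈ 1.792, RHS = 2·ln(3) ≈ 2.197.
B: holds — e.g. at (2, 3), both sides equal 36.
C: fails at (2, 5) — LHS = 7/2, RHS = √(10) ≈ 3.162.

Answer: B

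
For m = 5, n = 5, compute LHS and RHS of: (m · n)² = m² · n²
LHS = (5 · 5)² = 625
RHS = 5² · 5² = 625

LHS = RHS: the two sides agree.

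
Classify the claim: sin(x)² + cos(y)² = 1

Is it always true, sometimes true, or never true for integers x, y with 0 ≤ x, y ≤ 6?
It holds at (x, y) = (0, 0) (both sides equal 1), but fails at (x, y) = (3, 0) (LHS = sin(3)² + 1 ≈ 1.02, RHS = 1).

Answer: Sometimes true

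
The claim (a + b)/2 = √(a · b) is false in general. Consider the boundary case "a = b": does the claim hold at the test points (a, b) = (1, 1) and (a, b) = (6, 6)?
At (1, 1): LHS = 1, RHS = 1 → equal
At (6, 6): LHS = 6, RHS = 6 → equal

So the claim does hold at both of these boundary points, even though it is not an identity.

Answer: Yes, holds at both test points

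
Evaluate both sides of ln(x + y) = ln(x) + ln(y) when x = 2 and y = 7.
LHS = ln(2 + 7) = ln(9) ≈ 2.197
RHS = ln(2) + ln(7) ≈ 2.639

LHS ≠ RHS (they differ by about 0.4418), so the equation does not hold here.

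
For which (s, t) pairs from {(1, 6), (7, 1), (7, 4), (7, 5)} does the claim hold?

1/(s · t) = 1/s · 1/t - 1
Testing each pair:
(1, 6): LHS = 1/6, RHS = -5/6 → fails
(7, 1): LHS = 1/7, RHS = -6/7 → fails
(7, 4): LHS = 1/28, RHS = -27/28 → fails
(7, 5): LHS = 1/35, RHS = -34/35 → fails

No pair satisfies the claim.

Answer: None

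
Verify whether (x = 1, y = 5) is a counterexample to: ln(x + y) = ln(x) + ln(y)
Yes

Substituting x = 1, y = 5:
LHS = ln(1 + 5) = ln(6) ≈ 1.792
RHS = ln(1) + ln(5) = ln(5) ≈ 1.609

Since LHS ≠ RHS, this pair disproves the claim.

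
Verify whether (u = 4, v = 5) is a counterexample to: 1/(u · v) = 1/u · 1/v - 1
Yes

Substituting u = 4, v = 5:
LHS = 1/(4 · 5) = 1/20
RHS = 1/4 · 1/5 - 1 = -19/20

Since LHS ≠ RHS, this pair disproves the claim.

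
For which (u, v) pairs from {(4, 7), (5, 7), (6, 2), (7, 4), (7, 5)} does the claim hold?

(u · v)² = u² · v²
Testing each pair:
(4, 7): LHS = 784, RHS = 784 → holds
(5, 7): LHS = 1225, RHS = 1225 → holds
(6, 2): LHS = 144, RHS = 144 → holds
(7, 4): LHS = 784, RHS = 784 → holds
(7, 5): LHS = 1225, RHS = 1225 → holds

Every pair satisfies the claim.

Answer: All pairs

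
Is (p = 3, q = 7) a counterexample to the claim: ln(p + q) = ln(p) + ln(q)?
Substituting p = 3, q = 7:
LHS = ln(3 + 7) = ln(10) ≈ 2.303
RHS = ln(3) + ln(7) ≈ 3.045

Since LHS ≠ RHS, this pair disproves the claim.

Answer: Yes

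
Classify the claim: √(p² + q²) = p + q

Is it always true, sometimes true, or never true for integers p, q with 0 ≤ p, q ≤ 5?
It holds at (p, q) = (1, 0) (both sides equal 1), but fails at (p, q) = (5, 2) (LHS = √(29) ≈ 5.385, RHS = 7).

Answer: Sometimes true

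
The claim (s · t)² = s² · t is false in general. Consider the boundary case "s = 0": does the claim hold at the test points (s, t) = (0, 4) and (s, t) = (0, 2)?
At (0, 4): LHS = 0, RHS = 0 → equal
At (0, 2): LHS = 0, RHS = 0 → equal

So the claim does hold at both of these boundary points, even though it is not an identity.

Answer: Yes, holds at both test points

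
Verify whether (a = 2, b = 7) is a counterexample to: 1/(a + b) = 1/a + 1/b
Substituting a = 2, b = 7:
LHS = 1/(2 + 7) = 1/9
RHS = 1/2 + 1/7 = 9/14

Since LHS ≠ RHS, this pair disproves the claim.

Answer: Yes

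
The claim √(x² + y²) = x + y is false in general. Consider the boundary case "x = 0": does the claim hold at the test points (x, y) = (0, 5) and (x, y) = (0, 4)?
At (0, 5): LHS = 5, RHS = 5 → equal
At (0, 4): LHS = 4, RHS = 4 → equal

So the claim does hold at both of these boundary points, even though it is not an identity.

Answer: Yes, holds at both test points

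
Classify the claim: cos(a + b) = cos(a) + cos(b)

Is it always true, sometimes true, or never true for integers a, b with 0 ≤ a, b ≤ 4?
Never true

The claim fails for every pair in the range. For instance at (a, b) = (4, 4): LHS = cos(8) ≈ -0.1455, RHS = 2·cos(4) ≈ -1.307.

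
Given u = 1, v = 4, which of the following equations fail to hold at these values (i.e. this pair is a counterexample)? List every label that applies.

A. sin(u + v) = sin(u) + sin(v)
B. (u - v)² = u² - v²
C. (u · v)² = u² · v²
Evaluating each claim at the given values:
A. LHS = sin(5) ≈ -0.9589, RHS = sin(4) + sin(1) ≈ 0.08467 → fails here (LHS ≠ RHS)
B. LHS = 9, RHS = -15 → fails here (LHS ≠ RHS)
C. LHS = 16, RHS = 16 → holds here (LHS = RHS)

Answer: A, B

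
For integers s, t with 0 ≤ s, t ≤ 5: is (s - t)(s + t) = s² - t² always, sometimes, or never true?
The identity holds for every pair in the range. For instance at (s, t) = (5, 0): both sides equal 25.

Answer: Always true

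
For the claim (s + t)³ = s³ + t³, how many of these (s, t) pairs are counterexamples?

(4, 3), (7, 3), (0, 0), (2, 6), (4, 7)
Testing each pair:
(4, 3): LHS = 343, RHS = 91 → counterexample
(7, 3): LHS = 1000, RHS = 370 → counterexample
(0, 0): LHS = 0, RHS = 0 → satisfies claim
(2, 6): LHS = 512, RHS = 224 → counterexample
(4, 7): LHS = 1331, RHS = 407 → counterexample

That makes 4 counterexamples.

Answer: 4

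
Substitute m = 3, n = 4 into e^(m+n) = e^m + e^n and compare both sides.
LHS = e^(3+4) = e^7 ≈ 1097
RHS = e^3 + e^4 ≈ 74.68

LHS ≠ RHS (they differ by about 1022), so the equation does not hold here.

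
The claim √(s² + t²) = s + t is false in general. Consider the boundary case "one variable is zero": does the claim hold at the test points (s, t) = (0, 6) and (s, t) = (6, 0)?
At (0, 6): LHS = 6, RHS = 6 → equal
At (6, 0): LHS = 6, RHS = 6 → equal

So the claim does hold at both of these boundary points, even though it is not an identity.

Answer: Yes, holds at both test points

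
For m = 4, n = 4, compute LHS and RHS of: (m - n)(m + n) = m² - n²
LHS = (4 - 4)(4 + 4) = 0
RHS = 4² - 4² = 0

LHS = RHS: the two sides agree.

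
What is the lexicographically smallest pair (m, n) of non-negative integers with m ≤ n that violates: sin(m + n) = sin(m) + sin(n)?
Substituting (1, 1) into the claim:
LHS = sin(1 + 1) = sin(2) ≈ 0.9093
RHS = sin(1) + sin(1) = 2·sin(1) ≈ 1.683

Since LHS ≠ RHS, this pair disproves the claim, and no lexicographically smaller pair (m ≤ n, non-negative integers) does.

For instance (1, 6) is also a counterexample (LHS = sin(7) ≈ 0.657, RHS = sin(6) + sin(1) ≈ 0.5621), but it's lexicographically larger.

Answer: (m, n) = (1, 1)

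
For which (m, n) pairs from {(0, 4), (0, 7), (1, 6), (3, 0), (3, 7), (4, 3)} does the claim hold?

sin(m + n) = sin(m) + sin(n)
Testing each pair:
(0, 4): LHS = sin(4) ≈ -0.7568, RHS = sin(4) ≈ -0.7568 → holds
(0, 7): LHS = sin(7) ≈ 0.657, RHS = sin(7) ≈ 0.657 → holds
(1, 6): LHS = sin(7) ≈ 0.657, RHS = sin(6) + sin(1) ≈ 0.5621 → fails
(3, 0): LHS = sin(3) ≈ 0.1411, RHS = sin(3) ≈ 0.1411 → holds
(3, 7): LHS = sin(10) ≈ -0.544, RHS = sin(3) + sin(7) ≈ 0.7981 → fails
(4, 3): LHS = sin(7) ≈ 0.657, RHS = sin(4) + sin(3) ≈ -0.6157 → fails

3 of 6 pairs satisfy the claim.

Answer: (0, 4), (0, 7), (3, 0)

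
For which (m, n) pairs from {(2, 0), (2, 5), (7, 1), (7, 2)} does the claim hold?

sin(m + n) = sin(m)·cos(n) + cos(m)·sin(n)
All pairs

Testing each pair:
(2, 0): LHS = sin(2) ≈ 0.9093, RHS = sin(2) ≈ 0.9093 → holds
(2, 5): LHS = sin(7) ≈ 0.657, RHS = sin(2)·cos(5) + sin(5)·cos(2) ≈ 0.657 → holds
(7, 1): LHS = sin(8) ≈ 0.9894, RHS = sin(7)·cos(1) + sin(1)·cos(7) ≈ 0.9894 → holds
(7, 2): LHS = sin(9) ≈ 0.4121, RHS = sin(7)·cos(2) + sin(2)·cos(7) ≈ 0.4121 → holds

Every pair satisfies the claim.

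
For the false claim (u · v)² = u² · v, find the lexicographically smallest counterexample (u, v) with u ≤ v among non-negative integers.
Substituting (1, 2) into the claim:
LHS = (1 · 2)² = 4
RHS = 1² · 2 = 2

Since LHS ≠ RHS, this pair disproves the claim, and no lexicographically smaller pair (u ≤ v, non-negative integers) does.

For instance (3, 3) is also a counterexample (LHS = 81, RHS = 27), but it's lexicographically larger.

Answer: (u, v) = (1, 2)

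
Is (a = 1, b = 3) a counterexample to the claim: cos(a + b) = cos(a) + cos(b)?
Substituting a = 1, b = 3:
LHS = cos(1 + 3) = cos(4) ≈ -0.6536
RHS = cos(1) + cos(3) ≈ -0.4497

Since LHS ≠ RHS, this pair disproves the claim.

Answer: Yes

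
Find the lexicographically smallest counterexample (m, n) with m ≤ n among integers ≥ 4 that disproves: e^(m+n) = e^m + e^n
(m, n) = (4, 4)

Substituting (4, 4) into the claim:
LHS = e^(4+4) = e^8 ≈ 2981
RHS = e^4 + e^4 = 2·e^4 ≈ 109.2

Since LHS ≠ RHS, this pair disproves the claim, and no lexicographically smaller pair (m ≤ n, integers ≥ 4) does.

For instance (8, 10) is also a counterexample (LHS = e^18 ≈ 65659969.1, RHS = e^8 + e^10 ≈ 25007.4), but it's lexicographically larger.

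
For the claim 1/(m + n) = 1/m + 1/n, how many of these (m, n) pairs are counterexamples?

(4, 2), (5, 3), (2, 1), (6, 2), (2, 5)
5

Testing each pair:
(4, 2): LHS = 1/6, RHS = 3/4 → counterexample
(5, 3): LHS = 1/8, RHS = 8/15 → counterexample
(2, 1): LHS = 1/3, RHS = 3/2 → counterexample
(6, 2): LHS = 1/8, RHS = 2/3 → counterexample
(2, 5): LHS = 1/7, RHS = 7/10 → counterexample

That makes 5 counterexamples.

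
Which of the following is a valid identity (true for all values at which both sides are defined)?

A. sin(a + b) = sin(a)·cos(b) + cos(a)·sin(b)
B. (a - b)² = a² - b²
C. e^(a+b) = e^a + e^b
A: holds — e.g. at (2, 5), both sides equal sin(7) ≈ 0.657.
B: fails at (2, 5) — LHS = 9, RHS = -21.
C: fails at (3, 7) — LHS = e^10 ≈ 22026.5, RHS = e^3 + e^7 ≈ 1117.

Answer: A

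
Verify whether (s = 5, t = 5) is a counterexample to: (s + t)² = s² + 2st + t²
Substituting s = 5, t = 5:
LHS = (5 + 5)² = 100
RHS = 5² + 2·5·5 + 5² = 100

The sides agree, so this pair does not disprove the claim.

Answer: No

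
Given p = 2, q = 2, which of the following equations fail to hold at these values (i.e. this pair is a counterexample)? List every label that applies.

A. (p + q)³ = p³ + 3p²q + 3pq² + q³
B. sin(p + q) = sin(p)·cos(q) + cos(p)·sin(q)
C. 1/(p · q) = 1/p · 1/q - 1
C

Evaluating each claim at the given values:
A. LHS = 64, RHS = 64 → holds here (LHS = RHS)
B. LHS = sin(4) ≈ -0.7568, RHS = 2·sin(2)·cos(2) ≈ -0.7568 → holds here (LHS = RHS)
C. LHS = 1/4, RHS = -3/4 → fails here (LHS ≠ RHS)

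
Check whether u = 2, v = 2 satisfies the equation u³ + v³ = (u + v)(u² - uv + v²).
Substituting u = 2, v = 2:

LHS = 2³ + 2³ = 16
RHS = (2 + 2)(2² - 2·2 + 2²) = 16

LHS = RHS, so the equation holds at this point.

Answer: Holds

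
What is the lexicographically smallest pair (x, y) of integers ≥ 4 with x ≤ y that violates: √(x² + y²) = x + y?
Substituting (4, 4) into the claim:
LHS = √(4² + 4²) = 4·√(2) ≈ 5.657
RHS = 4 + 4 = 8

Since LHS ≠ RHS, this pair disproves the claim, and no lexicographically smaller pair (x ≤ y, integers ≥ 4) does.

For instance (10, 10) is also a counterexample (LHS = 10·√(2) ≈ 14.14, RHS = 20), but it's lexicographically larger.

Answer: (x, y) = (4, 4)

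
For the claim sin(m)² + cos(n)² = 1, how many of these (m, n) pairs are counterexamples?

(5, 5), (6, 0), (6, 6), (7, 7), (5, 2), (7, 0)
Testing each pair:
(5, 5): LHS = cos(5)² + sin(5)² = 1, RHS = 1 → satisfies claim
(6, 0): LHS = sin(6)² + 1 ≈ 1.078, RHS = 1 → counterexample
(6, 6): LHS = sin(6)² + cos(6)² = 1, RHS = 1 → satisfies claim
(7, 7): LHS = sin(7)² + cos(7)² = 1, RHS = 1 → satisfies claim
(5, 2): LHS = cos(2)² + sin(5)² ≈ 1.093, RHS = 1 → counterexample
(7, 0): LHS = sin(7)² + 1 ≈ 1.432, RHS = 1 → counterexample

That makes 3 counterexamples.

Answer: 3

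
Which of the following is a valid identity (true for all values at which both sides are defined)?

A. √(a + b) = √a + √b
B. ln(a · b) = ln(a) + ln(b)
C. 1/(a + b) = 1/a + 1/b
B

A: fails at (1, 3) — LHS = 2, RHS = 1 + √(3) ≈ 2.732.
B: holds — e.g. at (1, 5), both sides equal ln(5) ≈ 1.609.
C: fails at (2, 2) — LHS = 1/4, RHS = 1.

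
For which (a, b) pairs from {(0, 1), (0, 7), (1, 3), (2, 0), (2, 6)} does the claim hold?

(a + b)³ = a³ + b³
(0, 1), (0, 7), (2, 0)

Testing each pair:
(0, 1): LHS = 1, RHS = 1 → holds
(0, 7): LHS = 343, RHS = 343 → holds
(1, 3): LHS = 64, RHS = 28 → fails
(2, 0): LHS = 8, RHS = 8 → holds
(2, 6): LHS = 512, RHS = 224 → fails

3 of 5 pairs satisfy the claim.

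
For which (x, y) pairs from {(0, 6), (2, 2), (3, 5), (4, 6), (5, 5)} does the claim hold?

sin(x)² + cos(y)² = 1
(2, 2), (5, 5)

Testing each pair:
(0, 6): LHS = cos(6)² ≈ 0.9219, RHS = 1 → fails
(2, 2): LHS = cos(2)² + sin(2)² = 1, RHS = 1 → holds
(3, 5): LHS = sin(3)² + cos(5)² ≈ 0.1004, RHS = 1 → fails
(4, 6): LHS = sin(4)² + cos(6)² ≈ 1.495, RHS = 1 → fails
(5, 5): LHS = cos(5)² + sin(5)² = 1, RHS = 1 → holds

2 of 5 pairs satisfy the claim.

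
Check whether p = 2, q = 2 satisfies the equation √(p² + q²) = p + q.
Fails

Substituting p = 2, q = 2:

LHS = √(2² + 2²) = 2·√(2) ≈ 2.828
RHS = 2 + 2 = 4

LHS ≠ RHS, so the equation does not hold at this point.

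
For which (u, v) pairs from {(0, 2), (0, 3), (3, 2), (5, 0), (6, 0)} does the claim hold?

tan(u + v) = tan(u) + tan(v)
Testing each pair:
(0, 2): LHS = tan(2) ≈ -2.185, RHS = tan(2) ≈ -2.185 → holds
(0, 3): LHS = tan(3) ≈ -0.1425, RHS = tan(3) ≈ -0.1425 → holds
(3, 2): LHS = tan(5) ≈ -3.381, RHS = tan(2) + tan(3) ≈ -2.328 → fails
(5, 0): LHS = tan(5) ≈ -3.381, RHS = tan(5) ≈ -3.381 → holds
(6, 0): LHS = tan(6) ≈ -0.291, RHS = tan(6) ≈ -0.291 → holds

4 of 5 pairs satisfy the claim.

Answer: (0, 2), (0, 3), (5, 0), (6, 0)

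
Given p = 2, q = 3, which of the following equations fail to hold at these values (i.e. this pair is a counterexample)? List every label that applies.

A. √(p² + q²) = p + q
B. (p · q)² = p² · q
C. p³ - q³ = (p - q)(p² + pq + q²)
A, B

Evaluating each claim at the given values:
A. LHS = √(13) ≈ 3.606, RHS = 5 → fails here (LHS ≠ RHS)
B. LHS = 36, RHS = 12 → fails here (LHS ≠ RHS)
C. LHS = -19, RHS = -19 → holds here (LHS = RHS)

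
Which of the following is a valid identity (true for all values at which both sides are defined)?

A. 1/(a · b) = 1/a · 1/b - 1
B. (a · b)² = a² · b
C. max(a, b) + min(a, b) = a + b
C

A: fails at (2, 3) — LHS = 1/6, RHS = -5/6.
B: fails at (2, 2) — LHS = 16, RHS = 8.
C: holds — e.g. at (5, 8), both sides equal 13.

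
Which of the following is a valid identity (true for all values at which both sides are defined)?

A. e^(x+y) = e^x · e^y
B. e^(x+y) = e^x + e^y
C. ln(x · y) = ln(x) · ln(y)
A

A: holds — e.g. at (5, 5), both sides equal e^10 ≈ 22026.5.
B: fails at (3, 7) — LHS = e^10 ≈ 22026.5, RHS = e^3 + e^7 ≈ 1117.
C: fails at (3, 4) — LHS = ln(12) ≈ 2.485, RHS = ln(3)·ln(4) ≈ 1.523.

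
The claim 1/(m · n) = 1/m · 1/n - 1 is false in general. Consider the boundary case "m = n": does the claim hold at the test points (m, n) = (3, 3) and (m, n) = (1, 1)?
No, fails at both test points

At (3, 3): LHS = 1/9 ≠ RHS = -8/9
At (1, 1): LHS = 1 ≠ RHS = 0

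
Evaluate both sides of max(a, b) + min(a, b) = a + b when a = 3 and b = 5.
LHS = max(3, 5) + min(3, 5) = 8
RHS = 3 + 5 = 8

LHS = RHS: the two sides agree.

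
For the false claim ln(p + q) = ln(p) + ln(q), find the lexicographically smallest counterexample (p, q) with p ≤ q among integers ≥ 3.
(p, q) = (3, 3)

Substituting (3, 3) into the claim:
LHS = ln(3 + 3) = ln(6) ≈ 1.792
RHS = ln(3) + ln(3) = 2·ln(3) ≈ 2.197

Since LHS ≠ RHS, this pair disproves the claim, and no lexicographically smaller pair (p ≤ q, integers ≥ 3) does.

For instance (5, 10) is also a counterexample (LHS = ln(15) ≈ 2.708, RHS = ln(5) + ln(10) ≈ 3.912), but it's lexicographically larger.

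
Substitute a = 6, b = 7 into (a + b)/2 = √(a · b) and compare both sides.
LHS = (6 + 7)/2 = 13/2
RHS = √(6 · 7) = √(42) ≈ 6.481

LHS ≠ RHS (they differ by about 0.01926), so the equation does not hold here.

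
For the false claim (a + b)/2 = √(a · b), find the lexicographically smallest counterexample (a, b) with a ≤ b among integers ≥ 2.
At (2, 2): both sides equal 2, so it holds there.

Substituting (2, 3) into the claim:
LHS = (2 + 3)/2 = 5/2
RHS = √(2 · 3) = √(6) ≈ 2.449

Since LHS ≠ RHS, this pair disproves the claim, and no lexicographically smaller pair (a ≤ b, integers ≥ 2) does.

For instance (2, 7) is also a counterexample (LHS = 9/2, RHS = √(14) ≈ 3.742), but it's lexicographically larger.

Answer: (a, b) = (2, 3)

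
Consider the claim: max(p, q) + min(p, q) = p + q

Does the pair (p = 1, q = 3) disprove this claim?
Substituting p = 1, q = 3:
LHS = max(1, 3) + min(1, 3) = 4
RHS = 1 + 3 = 4

The sides agree, so this pair does not disprove the claim.

Answer: No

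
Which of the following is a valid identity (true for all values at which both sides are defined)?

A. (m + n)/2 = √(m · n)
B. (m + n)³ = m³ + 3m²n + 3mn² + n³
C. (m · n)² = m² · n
B

A: fails at (3, 7) — LHS = 5, RHS = √(21) ≈ 4.583.
B: holds — e.g. at (3, 5), both sides equal 512.
C: fails at (4, 4) — LHS = 256, RHS = 64.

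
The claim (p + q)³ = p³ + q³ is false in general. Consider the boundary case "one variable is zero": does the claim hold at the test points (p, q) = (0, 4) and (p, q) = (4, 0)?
At (0, 4): LHS = 64, RHS = 64 → equal
At (4, 0): LHS = 64, RHS = 64 → equal

So the claim does hold at both of these boundary points, even though it is not an identity.

Answer: Yes, holds at both test points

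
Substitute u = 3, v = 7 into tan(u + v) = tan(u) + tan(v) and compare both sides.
LHS = tan(3 + 7) = tan(10) ≈ 0.6484
RHS = tan(3) + tan(7) ≈ 0.7289

LHS ≠ RHS (they differ by about 0.08054), so the equation does not hold here.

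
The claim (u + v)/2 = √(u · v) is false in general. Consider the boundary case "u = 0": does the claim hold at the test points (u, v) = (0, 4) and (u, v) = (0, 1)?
No, fails at both test points

At (0, 4): LHS = 2 ≠ RHS = 0
At (0, 1): LHS = 1/2 ≠ RHS = 0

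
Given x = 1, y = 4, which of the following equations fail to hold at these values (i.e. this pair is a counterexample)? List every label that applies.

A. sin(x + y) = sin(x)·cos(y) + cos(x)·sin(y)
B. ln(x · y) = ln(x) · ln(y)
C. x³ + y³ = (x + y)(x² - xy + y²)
Evaluating each claim at the given values:
A. LHS = sin(5) ≈ -0.9589, RHS = sin(1)·cos(4) + sin(4)·cos(1) ≈ -0.9589 → holds here (LHS = RHS)
B. LHS = ln(4) ≈ 1.386, RHS = 0 → fails here (LHS ≠ RHS)
C. LHS = 65, RHS = 65 → holds here (LHS = RHS)

Answer: B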